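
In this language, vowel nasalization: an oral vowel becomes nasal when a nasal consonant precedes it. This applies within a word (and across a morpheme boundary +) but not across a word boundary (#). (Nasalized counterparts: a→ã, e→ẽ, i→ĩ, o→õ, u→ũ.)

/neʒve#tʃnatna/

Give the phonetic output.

/e/ after nasal /n/ → [ẽ]
/a/ after nasal /n/ → [ã]
/a/ after nasal /n/ → [ã]

[nẽʒve#tʃnãtnã]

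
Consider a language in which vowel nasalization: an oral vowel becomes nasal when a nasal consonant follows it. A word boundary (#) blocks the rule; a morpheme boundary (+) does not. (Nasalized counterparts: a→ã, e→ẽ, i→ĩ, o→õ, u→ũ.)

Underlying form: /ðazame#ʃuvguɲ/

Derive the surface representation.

/a/ before nasal /m/ → [ã]
/u/ before nasal /ɲ/ → [ũ]

[ðazãme#ʃuvgũɲ]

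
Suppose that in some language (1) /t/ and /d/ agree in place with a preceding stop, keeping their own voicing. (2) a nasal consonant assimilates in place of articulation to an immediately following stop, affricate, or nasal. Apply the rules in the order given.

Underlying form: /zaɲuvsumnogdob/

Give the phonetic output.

[zaɲuvsunnoggob]

Rule 1: /d/ after /g/ (velar) → [g]
After rule 1: zaɲuvsumnoggob
Rule 2: /m/ before /n/ (alveolar) → [n]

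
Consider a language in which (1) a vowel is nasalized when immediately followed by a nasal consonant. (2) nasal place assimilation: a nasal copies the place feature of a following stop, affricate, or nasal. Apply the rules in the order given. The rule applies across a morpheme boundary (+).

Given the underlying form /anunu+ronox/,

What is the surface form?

Rule 1: /a/ before nasal /n/ → [ã]
Rule 1: /u/ before nasal /n/ → [ũ]
Rule 1: /o/ before nasal /n/ → [õ]
After rule 1: ãnũnu+rõnox
Rule 2: no segment meets the rule's conditions; no change.

[ãnũnu+rõnox]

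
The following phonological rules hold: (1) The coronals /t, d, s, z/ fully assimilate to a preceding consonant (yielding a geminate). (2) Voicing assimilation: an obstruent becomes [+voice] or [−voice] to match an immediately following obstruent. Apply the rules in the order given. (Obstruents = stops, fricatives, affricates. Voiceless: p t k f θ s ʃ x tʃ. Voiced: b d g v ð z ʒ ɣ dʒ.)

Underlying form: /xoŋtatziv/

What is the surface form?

Rule 1: /t/ after /ŋ/ → [ŋ] (total assimilation)
Rule 1: /z/ after /t/ → [t] (total assimilation)
After rule 1: xoŋŋattiv
Rule 2: no segment meets the rule's conditions; no change.

[xoŋŋattiv]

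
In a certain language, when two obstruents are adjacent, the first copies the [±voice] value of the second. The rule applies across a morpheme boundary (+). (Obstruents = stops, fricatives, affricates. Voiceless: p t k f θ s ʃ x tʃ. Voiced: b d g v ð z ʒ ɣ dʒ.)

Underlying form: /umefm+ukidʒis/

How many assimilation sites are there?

0

No segment meets the rule's conditions.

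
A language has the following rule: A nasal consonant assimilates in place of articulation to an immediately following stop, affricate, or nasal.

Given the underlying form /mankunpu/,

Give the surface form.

[maŋkumpu]

/n/ before /k/ (velar) → [ŋ]
/n/ before /p/ (labial) → [m]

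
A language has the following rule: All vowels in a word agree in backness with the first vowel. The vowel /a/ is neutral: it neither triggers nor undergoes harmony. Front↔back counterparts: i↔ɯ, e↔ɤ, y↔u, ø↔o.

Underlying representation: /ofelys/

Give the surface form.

[ofɤlus]

/e/ harmonizes with /o/ ([+back]) → [ɤ]
/y/ harmonizes with /o/ ([+back]) → [u]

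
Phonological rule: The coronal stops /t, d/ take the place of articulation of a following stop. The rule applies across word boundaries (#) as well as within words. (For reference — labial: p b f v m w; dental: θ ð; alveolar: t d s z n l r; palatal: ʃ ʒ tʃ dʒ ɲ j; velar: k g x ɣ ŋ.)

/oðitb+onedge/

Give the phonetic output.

[oðipb+onegge]

/t/ before /b/ (labial) → [p]
/d/ before /g/ (velar) → [g]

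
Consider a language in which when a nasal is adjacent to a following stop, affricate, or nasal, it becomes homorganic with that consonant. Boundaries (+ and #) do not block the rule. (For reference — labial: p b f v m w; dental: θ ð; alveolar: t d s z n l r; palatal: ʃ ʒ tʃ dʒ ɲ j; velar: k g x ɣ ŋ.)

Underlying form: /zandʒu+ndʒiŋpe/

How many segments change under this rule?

3

/n/ before /dʒ/ (palatal) → [ɲ]
/n/ before /dʒ/ (palatal) → [ɲ]
/ŋ/ before /p/ (labial) → [m]
3 segments change.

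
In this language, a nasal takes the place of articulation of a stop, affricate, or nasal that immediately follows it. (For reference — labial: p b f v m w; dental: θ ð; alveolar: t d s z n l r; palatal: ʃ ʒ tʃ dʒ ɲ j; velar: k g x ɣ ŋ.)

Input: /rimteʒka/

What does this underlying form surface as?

/m/ before /t/ (alveolar) → [n]

[rinteʒka]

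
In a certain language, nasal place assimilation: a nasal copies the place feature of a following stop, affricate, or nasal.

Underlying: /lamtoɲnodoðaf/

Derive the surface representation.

[lantonnodoðaf]

/m/ before /t/ (alveolar) → [n]
/ɲ/ before /n/ (alveolar) → [n]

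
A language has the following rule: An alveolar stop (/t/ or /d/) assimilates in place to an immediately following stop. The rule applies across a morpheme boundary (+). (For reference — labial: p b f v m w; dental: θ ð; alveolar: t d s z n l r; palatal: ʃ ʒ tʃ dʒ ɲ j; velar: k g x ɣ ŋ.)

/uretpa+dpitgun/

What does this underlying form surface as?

/t/ before /p/ (labial) → [p]
/d/ before /p/ (labial) → [b]
/t/ before /g/ (velar) → [k]

[ureppa+bpikgun]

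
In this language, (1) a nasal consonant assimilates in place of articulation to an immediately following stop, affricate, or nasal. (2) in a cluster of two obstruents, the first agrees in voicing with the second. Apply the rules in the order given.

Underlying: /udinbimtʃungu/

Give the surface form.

[udimbiɲtʃuŋgu]

Rule 1: /n/ before /b/ (labial) → [m]
Rule 1: /m/ before /tʃ/ (palatal) → [ɲ]
Rule 1: /n/ before /g/ (velar) → [ŋ]
After rule 1: udimbiɲtʃuŋgu
Rule 2: no segment meets the rule's conditions; no change.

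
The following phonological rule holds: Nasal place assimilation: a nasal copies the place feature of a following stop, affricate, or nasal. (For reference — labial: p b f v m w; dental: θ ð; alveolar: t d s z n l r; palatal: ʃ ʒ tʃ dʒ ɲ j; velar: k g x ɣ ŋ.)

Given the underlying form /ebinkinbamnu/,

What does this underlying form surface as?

/n/ before /k/ (velar) → [ŋ]
/n/ before /b/ (labial) → [m]
/m/ before /n/ (alveolar) → [n]

[ebiŋkimbannu]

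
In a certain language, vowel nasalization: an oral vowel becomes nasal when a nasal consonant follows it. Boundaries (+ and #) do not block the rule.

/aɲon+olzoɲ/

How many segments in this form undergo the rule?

/a/ before nasal /ɲ/ → [ã]
/o/ before nasal /n/ → [õ]
/o/ before nasal /ɲ/ → [õ]
3 segments change.

3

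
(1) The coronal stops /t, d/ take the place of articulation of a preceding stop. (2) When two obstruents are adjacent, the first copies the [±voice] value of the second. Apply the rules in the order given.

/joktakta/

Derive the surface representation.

[jokkakka]

Rule 1: /t/ after /k/ (velar) → [k]
Rule 1: /t/ after /k/ (velar) → [k]
After rule 1: jokkakka
Rule 2: no segment meets the rule's conditions; no change.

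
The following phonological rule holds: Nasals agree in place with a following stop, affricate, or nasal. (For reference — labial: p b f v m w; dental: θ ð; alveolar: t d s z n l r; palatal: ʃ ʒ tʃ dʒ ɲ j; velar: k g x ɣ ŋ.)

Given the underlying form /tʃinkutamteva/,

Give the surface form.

/n/ before /k/ (velar) → [ŋ]
/m/ before /t/ (alveolar) → [n]

[tʃiŋkutanteva]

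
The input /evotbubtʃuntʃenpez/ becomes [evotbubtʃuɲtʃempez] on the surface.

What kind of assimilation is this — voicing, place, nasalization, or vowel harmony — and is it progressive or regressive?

place assimilation, regressive

/n/→[ɲ] /n/→[m].
Each target copies a feature from the following segment, so the direction is regressive.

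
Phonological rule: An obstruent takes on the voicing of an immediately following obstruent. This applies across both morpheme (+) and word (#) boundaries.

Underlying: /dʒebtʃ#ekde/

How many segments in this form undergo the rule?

/b/ before /tʃ/ (voiceless) → [p]
/k/ before /d/ (voiced) → [g]
2 segments change.

2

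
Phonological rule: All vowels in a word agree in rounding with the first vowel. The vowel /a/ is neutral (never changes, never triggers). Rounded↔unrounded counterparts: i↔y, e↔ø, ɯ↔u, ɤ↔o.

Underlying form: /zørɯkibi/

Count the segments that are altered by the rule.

/ɯ/ harmonizes with /ø/ ([+round]) → [u]
/i/ harmonizes with /ø/ ([+round]) → [y]
/i/ harmonizes with /ø/ ([+round]) → [y]
3 segments change.

3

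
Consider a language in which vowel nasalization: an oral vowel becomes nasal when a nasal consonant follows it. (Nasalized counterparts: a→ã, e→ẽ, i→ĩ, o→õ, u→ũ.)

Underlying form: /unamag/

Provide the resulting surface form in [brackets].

/u/ before nasal /n/ → [ũ]
/a/ before nasal /m/ → [ã]

[ũnãmag]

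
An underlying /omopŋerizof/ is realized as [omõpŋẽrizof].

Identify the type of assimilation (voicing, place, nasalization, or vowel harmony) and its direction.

nasalization, progressive

/o/→[õ] /e/→[ẽ].
Each target copies a feature from the preceding segment, so the direction is progressive.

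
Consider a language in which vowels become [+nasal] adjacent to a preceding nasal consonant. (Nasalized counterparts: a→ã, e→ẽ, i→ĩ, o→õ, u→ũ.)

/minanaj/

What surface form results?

[mĩnãnãj]

/i/ after nasal /m/ → [ĩ]
/a/ after nasal /n/ → [ã]
/a/ after nasal /n/ → [ã]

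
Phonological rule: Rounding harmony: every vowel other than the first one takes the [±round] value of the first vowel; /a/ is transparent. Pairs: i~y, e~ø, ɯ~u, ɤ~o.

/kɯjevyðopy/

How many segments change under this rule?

3

/y/ harmonizes with /ɯ/ ([-round]) → [i]
/o/ harmonizes with /ɯ/ ([-round]) → [ɤ]
/y/ harmonizes with /ɯ/ ([-round]) → [i]
3 segments change.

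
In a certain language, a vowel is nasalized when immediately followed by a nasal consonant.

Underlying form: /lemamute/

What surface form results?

/e/ before nasal /m/ → [ẽ]
/a/ before nasal /m/ → [ã]

[lẽmãmute]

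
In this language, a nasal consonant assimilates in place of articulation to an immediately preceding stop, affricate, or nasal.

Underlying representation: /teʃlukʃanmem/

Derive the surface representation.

/m/ after /n/ (alveolar) → [n]

[teʃlukʃannem]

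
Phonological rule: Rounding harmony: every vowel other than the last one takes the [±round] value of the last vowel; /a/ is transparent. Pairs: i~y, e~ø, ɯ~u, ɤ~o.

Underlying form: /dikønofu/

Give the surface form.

/i/ harmonizes with /u/ ([+round]) → [y]

[dykønofu]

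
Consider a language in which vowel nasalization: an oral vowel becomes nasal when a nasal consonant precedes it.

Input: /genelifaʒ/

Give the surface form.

/e/ after nasal /n/ → [ẽ]

[genẽlifaʒ]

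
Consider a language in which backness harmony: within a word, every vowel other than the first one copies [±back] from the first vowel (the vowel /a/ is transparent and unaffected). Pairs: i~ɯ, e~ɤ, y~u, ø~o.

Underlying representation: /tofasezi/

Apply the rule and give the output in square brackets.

/e/ harmonizes with /o/ ([+back]) → [ɤ]
/i/ harmonizes with /o/ ([+back]) → [ɯ]

[tofasɤzɯ]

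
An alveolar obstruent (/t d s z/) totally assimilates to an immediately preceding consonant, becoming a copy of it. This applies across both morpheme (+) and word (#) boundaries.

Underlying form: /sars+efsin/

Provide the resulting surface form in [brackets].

[sarr+effin]

/s/ after /r/ → [r] (total assimilation)
/s/ after /f/ → [f] (total assimilation)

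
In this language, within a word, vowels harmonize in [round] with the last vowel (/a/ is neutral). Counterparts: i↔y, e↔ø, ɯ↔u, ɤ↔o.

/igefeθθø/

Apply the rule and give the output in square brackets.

/i/ harmonizes with /ø/ ([+round]) → [y]
/e/ harmonizes with /ø/ ([+round]) → [ø]
/e/ harmonizes with /ø/ ([+round]) → [ø]

[ygøføθθø]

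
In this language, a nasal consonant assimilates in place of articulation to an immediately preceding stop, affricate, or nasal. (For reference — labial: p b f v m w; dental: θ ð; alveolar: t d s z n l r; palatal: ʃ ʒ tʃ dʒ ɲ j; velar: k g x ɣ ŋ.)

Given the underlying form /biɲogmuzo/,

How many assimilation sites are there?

1

/m/ after /g/ (velar) → [ŋ]
1 segment changes.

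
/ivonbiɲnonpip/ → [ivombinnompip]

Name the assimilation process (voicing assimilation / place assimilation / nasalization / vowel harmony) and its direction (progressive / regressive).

/n/→[m] /ɲ/→[n] /n/→[m].
Each target copies a feature from the following segment, so the direction is regressive.

place assimilation, regressive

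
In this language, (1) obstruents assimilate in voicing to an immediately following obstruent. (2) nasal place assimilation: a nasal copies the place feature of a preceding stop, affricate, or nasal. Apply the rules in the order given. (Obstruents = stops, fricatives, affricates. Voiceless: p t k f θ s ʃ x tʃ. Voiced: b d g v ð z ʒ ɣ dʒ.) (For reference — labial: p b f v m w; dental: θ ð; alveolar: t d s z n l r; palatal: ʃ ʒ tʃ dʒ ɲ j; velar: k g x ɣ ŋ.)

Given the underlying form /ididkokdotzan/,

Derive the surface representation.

[iditkogdodzan]

Rule 1: /d/ before /k/ (voiceless) → [t]
Rule 1: /k/ before /d/ (voiced) → [g]
Rule 1: /t/ before /z/ (voiced) → [d]
After rule 1: iditkogdodzan
Rule 2: no segment meets the rule's conditions; no change.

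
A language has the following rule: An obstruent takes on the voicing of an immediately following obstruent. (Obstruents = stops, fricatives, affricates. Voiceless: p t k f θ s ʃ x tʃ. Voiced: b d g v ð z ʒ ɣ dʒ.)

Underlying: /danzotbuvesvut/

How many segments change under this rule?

/t/ before /b/ (voiced) → [d]
/s/ before /v/ (voiced) → [z]
2 segments change.

2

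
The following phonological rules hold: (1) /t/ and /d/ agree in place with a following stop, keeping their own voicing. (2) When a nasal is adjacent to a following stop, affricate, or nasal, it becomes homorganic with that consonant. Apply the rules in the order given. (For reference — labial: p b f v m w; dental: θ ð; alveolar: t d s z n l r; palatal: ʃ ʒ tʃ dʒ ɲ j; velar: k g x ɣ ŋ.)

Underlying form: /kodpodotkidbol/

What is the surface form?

Rule 1: /d/ before /p/ (labial) → [b]
Rule 1: /t/ before /k/ (velar) → [k]
Rule 1: /d/ before /b/ (labial) → [b]
After rule 1: kobpodokkibbol
Rule 2: no segment meets the rule's conditions; no change.

[kobpodokkibbol]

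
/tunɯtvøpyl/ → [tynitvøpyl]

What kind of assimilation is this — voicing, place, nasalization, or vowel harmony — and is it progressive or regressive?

/u/→[y] /ɯ/→[i].
Vowels agree with the last vowel, so the harmony is regressive.

vowel harmony, regressive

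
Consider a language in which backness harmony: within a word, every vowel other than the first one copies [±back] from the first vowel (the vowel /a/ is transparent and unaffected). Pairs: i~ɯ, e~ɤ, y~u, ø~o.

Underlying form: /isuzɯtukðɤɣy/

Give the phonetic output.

/u/ harmonizes with /i/ ([-back]) → [y]
/ɯ/ harmonizes with /i/ ([-back]) → [i]
/u/ harmonizes with /i/ ([-back]) → [y]
/ɤ/ harmonizes with /i/ ([-back]) → [e]

[isyzitykðeɣy]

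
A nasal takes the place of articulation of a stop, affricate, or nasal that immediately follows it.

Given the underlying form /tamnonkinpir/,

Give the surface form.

[tannoŋkimpir]

/m/ before /n/ (alveolar) → [n]
/n/ before /k/ (velar) → [ŋ]
/n/ before /p/ (labial) → [m]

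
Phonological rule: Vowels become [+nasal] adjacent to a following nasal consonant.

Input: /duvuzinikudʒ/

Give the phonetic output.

[duvuzĩnikudʒ]

/i/ before nasal /n/ → [ĩ]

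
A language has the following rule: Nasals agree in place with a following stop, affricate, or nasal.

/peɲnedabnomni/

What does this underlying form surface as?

/ɲ/ before /n/ (alveolar) → [n]
/m/ before /n/ (alveolar) → [n]

[pennedabnonni]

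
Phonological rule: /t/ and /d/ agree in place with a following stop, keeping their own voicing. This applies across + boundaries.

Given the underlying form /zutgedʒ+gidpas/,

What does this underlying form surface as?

[zukgedʒ+gibpas]

/t/ before /g/ (velar) → [k]
/d/ before /p/ (labial) → [b]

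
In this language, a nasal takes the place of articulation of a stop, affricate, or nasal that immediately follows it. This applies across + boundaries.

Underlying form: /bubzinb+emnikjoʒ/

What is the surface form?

[bubzimb+ennikjoʒ]

/n/ before /b/ (labial) → [m]
/m/ before /n/ (alveolar) → [n]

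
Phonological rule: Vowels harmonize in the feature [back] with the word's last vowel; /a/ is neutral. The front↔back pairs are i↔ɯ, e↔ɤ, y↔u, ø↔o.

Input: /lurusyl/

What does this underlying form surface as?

[lyrysyl]

/u/ harmonizes with /y/ ([-back]) → [y]
/u/ harmonizes with /y/ ([-back]) → [y]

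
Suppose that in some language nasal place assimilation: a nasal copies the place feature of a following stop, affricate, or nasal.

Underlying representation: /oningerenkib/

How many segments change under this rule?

/n/ before /g/ (velar) → [ŋ]
/n/ before /k/ (velar) → [ŋ]
2 segments change.

2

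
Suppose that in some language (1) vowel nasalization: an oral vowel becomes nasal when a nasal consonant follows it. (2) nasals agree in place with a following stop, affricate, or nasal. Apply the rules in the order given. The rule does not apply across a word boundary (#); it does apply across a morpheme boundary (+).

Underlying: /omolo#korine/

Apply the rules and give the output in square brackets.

[õmolo#korĩne]

Rule 1: /o/ before nasal /m/ → [õ]
Rule 1: /i/ before nasal /n/ → [ĩ]
After rule 1: õmolo#korĩne
Rule 2: no segment meets the rule's conditions; no change.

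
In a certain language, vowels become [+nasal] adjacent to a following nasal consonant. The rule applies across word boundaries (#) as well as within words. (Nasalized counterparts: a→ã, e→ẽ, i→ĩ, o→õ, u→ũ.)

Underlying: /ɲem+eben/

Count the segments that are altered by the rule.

/e/ before nasal /m/ → [ẽ]
/e/ before nasal /n/ → [ẽ]
2 segments change.

2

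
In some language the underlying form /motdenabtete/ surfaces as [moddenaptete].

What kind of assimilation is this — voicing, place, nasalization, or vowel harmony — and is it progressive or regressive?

voicing assimilation, regressive

/t/→[d] /b/→[p].
Each target copies a feature from the following segment, so the direction is regressive.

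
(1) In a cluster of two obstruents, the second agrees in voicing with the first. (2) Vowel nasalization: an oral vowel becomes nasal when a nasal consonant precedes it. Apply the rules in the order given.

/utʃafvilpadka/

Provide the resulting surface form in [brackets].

Rule 1: /v/ after /f/ (voiceless) → [f]
Rule 1: /k/ after /d/ (voiced) → [g]
After rule 1: utʃaffilpadga
Rule 2: no segment meets the rule's conditions; no change.

[utʃaffilpadga]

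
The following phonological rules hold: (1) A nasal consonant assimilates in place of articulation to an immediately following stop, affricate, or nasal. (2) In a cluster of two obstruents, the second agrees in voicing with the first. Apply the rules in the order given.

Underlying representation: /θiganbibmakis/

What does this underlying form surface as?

Rule 1: /n/ before /b/ (labial) → [m]
After rule 1: θigambibmakis
Rule 2: no segment meets the rule's conditions; no change.

[θigambibmakis]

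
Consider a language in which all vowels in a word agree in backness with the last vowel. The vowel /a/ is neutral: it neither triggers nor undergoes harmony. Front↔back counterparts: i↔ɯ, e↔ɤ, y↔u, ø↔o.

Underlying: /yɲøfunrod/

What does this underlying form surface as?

[uɲofunrod]

/y/ harmonizes with /o/ ([+back]) → [u]
/ø/ harmonizes with /o/ ([+back]) → [o]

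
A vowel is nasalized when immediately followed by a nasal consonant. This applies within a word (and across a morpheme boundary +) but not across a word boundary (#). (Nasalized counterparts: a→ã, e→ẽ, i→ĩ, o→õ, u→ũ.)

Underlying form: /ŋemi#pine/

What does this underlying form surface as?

[ŋẽmi#pĩne]

/e/ before nasal /m/ → [ẽ]
/i/ before nasal /n/ → [ĩ]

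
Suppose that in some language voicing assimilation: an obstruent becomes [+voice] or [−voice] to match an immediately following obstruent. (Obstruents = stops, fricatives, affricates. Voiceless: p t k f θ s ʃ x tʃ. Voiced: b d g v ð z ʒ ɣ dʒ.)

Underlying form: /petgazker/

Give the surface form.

/t/ before /g/ (voiced) → [d]
/z/ before /k/ (voiceless) → [s]

[pedgasker]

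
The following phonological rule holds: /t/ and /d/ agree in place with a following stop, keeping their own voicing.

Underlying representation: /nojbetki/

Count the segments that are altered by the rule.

/t/ before /k/ (velar) → [k]
1 segment changes.

1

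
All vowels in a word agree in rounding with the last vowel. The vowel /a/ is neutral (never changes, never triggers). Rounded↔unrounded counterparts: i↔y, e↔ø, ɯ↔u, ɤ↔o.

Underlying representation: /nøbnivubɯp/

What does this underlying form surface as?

[nebnivɯbɯp]

/ø/ harmonizes with /ɯ/ ([-round]) → [e]
/u/ harmonizes with /ɯ/ ([-round]) → [ɯ]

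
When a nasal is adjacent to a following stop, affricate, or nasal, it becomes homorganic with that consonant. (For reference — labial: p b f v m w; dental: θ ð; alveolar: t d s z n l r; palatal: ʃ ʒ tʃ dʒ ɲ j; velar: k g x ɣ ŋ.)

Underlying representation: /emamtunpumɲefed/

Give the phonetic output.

/m/ before /t/ (alveolar) → [n]
/n/ before /p/ (labial) → [m]
/m/ before /ɲ/ (palatal) → [ɲ]

[emantumpuɲɲefed]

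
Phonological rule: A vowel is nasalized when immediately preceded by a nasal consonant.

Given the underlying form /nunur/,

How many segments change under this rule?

/u/ after nasal /n/ → [ũ]
/u/ after nasal /n/ → [ũ]
2 segments change.

2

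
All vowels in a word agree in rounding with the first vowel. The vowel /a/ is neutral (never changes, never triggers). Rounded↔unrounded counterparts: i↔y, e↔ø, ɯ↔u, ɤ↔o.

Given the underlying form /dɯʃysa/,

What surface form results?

[dɯʃisa]

/y/ harmonizes with /ɯ/ ([-round]) → [i]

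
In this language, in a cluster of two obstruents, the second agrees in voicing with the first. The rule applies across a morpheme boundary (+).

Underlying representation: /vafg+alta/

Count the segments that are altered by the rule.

1

/g/ after /f/ (voiceless) → [k]
1 segment changes.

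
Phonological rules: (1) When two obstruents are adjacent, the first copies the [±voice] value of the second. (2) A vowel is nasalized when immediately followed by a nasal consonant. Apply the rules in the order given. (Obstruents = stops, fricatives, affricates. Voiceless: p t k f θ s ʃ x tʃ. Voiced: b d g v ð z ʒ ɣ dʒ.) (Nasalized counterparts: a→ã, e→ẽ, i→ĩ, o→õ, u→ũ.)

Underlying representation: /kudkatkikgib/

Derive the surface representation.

[kutkatkiggib]

Rule 1: /d/ before /k/ (voiceless) → [t]
Rule 1: /k/ before /g/ (voiced) → [g]
After rule 1: kutkatkiggib
Rule 2: no segment meets the rule's conditions; no change.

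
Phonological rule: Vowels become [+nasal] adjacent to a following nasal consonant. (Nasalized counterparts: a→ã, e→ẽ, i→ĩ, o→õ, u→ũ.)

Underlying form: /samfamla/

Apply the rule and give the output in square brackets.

[sãmfãmla]

/a/ before nasal /m/ → [ã]
/a/ before nasal /m/ → [ã]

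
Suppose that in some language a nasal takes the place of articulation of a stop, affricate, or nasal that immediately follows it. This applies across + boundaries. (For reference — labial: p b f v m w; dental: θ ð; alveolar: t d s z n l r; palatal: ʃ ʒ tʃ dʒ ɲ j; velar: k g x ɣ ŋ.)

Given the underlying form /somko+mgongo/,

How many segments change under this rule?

3

/m/ before /k/ (velar) → [ŋ]
/m/ before /g/ (velar) → [ŋ]
/n/ before /g/ (velar) → [ŋ]
3 segments change.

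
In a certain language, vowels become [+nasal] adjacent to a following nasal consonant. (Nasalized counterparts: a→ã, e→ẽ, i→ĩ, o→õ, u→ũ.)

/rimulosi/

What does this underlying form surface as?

[rĩmulosi]

/i/ before nasal /m/ → [ĩ]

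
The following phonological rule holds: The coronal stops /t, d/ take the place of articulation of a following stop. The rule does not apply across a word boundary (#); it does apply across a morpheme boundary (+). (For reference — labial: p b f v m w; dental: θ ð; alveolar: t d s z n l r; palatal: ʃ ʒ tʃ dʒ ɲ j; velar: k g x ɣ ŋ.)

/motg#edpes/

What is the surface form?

/t/ before /g/ (velar) → [k]
/d/ before /p/ (labial) → [b]

[mokg#ebpes]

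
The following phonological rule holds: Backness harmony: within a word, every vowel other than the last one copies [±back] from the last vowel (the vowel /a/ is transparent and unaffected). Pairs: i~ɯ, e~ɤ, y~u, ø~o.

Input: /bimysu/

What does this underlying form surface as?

[bɯmusu]

/i/ harmonizes with /u/ ([+back]) → [ɯ]
/y/ harmonizes with /u/ ([+back]) → [u]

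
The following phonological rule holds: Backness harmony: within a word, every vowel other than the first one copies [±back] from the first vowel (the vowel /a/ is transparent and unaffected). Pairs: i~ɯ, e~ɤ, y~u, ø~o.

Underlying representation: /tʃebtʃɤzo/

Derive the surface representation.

/ɤ/ harmonizes with /e/ ([-back]) → [e]
/o/ harmonizes with /e/ ([-back]) → [ø]

[tʃebtʃezø]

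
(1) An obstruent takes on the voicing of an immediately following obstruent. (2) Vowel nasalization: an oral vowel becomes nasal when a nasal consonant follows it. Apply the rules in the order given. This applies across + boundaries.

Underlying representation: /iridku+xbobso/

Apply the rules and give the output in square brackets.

Rule 1: /d/ before /k/ (voiceless) → [t]
Rule 1: /x/ before /b/ (voiced) → [ɣ]
Rule 1: /b/ before /s/ (voiceless) → [p]
After rule 1: iritku+ɣbopso
Rule 2: no segment meets the rule's conditions; no change.

[iritku+ɣbopso]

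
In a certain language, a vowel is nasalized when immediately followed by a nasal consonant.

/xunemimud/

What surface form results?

[xũnẽmĩmud]

/u/ before nasal /n/ → [ũ]
/e/ before nasal /m/ → [ẽ]
/i/ before nasal /m/ → [ĩ]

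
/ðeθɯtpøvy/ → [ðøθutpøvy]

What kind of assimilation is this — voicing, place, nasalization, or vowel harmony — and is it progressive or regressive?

/e/→[ø] /ɯ/→[u].
Vowels agree with the last vowel, so the harmony is regressive.

vowel harmony, regressive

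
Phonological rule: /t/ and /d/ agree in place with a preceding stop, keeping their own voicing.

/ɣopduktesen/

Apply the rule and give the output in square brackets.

/d/ after /p/ (labial) → [b]
/t/ after /k/ (velar) → [k]

[ɣopbukkesen]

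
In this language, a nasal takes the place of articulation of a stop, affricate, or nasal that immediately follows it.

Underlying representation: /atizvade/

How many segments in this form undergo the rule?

No segment meets the rule's conditions.

0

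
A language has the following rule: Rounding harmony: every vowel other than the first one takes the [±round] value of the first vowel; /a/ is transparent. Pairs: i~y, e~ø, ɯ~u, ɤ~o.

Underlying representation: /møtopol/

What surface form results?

[møtopol]

no segment meets the rule's conditions; no change.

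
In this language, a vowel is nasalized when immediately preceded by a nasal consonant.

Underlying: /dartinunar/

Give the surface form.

/u/ after nasal /n/ → [ũ]
/a/ after nasal /n/ → [ã]

[dartinũnãr]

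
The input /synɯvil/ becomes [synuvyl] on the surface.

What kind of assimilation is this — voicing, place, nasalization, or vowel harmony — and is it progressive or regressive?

/ɯ/→[u] /i/→[y].
Vowels agree with the first vowel, so the harmony is progressive.

vowel harmony, progressive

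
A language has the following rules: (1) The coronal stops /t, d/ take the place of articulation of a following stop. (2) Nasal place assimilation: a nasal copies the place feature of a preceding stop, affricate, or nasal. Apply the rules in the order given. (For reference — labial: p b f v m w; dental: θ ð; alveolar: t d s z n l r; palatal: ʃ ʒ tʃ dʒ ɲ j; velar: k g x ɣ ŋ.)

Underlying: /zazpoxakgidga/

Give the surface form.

Rule 1: /d/ before /g/ (velar) → [g]
After rule 1: zazpoxakgigga
Rule 2: no segment meets the rule's conditions; no change.

[zazpoxakgigga]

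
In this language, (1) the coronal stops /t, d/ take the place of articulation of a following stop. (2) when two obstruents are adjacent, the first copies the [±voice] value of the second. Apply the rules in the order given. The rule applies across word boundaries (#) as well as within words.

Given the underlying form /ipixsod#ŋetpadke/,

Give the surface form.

Rule 1: /t/ before /p/ (labial) → [p]
Rule 1: /d/ before /k/ (velar) → [g]
After rule 1: ipixsod#ŋeppagke
Rule 2: /g/ before /k/ (voiceless) → [k]

[ipixsod#ŋeppakke]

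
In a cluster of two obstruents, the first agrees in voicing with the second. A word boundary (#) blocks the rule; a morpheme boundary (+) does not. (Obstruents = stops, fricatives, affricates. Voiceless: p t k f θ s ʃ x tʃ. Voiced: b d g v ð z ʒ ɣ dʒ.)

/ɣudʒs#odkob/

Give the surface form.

[ɣutʃs#otkob]

/dʒ/ before /s/ (voiceless) → [tʃ]
/d/ before /k/ (voiceless) → [t]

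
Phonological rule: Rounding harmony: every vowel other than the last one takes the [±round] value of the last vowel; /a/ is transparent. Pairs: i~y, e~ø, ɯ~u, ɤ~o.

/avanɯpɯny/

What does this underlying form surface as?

/ɯ/ harmonizes with /y/ ([+round]) → [u]
/ɯ/ harmonizes with /y/ ([+round]) → [u]

[avanupuny]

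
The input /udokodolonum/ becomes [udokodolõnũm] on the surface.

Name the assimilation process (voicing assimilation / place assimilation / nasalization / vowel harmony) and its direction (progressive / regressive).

/o/→[õ] /u/→[ũ].
Each target copies a feature from the following segment, so the direction is regressive.

nasalization, regressive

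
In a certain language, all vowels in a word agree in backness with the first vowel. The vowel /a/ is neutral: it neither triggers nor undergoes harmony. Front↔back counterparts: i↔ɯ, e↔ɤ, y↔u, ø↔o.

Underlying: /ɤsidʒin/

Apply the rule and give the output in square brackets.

/i/ harmonizes with /ɤ/ ([+back]) → [ɯ]
/i/ harmonizes with /ɤ/ ([+back]) → [ɯ]

[ɤsɯdʒɯn]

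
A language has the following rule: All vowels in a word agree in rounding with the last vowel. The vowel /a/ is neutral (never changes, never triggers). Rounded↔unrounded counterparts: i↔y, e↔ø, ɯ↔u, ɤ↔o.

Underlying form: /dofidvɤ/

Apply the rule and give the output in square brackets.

/o/ harmonizes with /ɤ/ ([-round]) → [ɤ]

[dɤfidvɤ]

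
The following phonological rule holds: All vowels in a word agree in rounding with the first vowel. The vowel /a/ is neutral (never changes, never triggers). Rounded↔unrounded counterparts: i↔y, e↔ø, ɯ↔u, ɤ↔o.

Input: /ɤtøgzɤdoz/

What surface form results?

[ɤtegzɤdɤz]

/ø/ harmonizes with /ɤ/ ([-round]) → [e]
/o/ harmonizes with /ɤ/ ([-round]) → [ɤ]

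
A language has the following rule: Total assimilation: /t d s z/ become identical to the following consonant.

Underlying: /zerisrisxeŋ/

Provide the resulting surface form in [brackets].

[zerirrixxeŋ]

/s/ before /r/ → [r] (total assimilation)
/s/ before /x/ → [x] (total assimilation)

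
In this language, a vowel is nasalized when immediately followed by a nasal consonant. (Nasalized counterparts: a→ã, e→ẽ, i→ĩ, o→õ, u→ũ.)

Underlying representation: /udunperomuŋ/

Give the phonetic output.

/u/ before nasal /n/ → [ũ]
/o/ before nasal /m/ → [õ]
/u/ before nasal /ŋ/ → [ũ]

[udũnperõmũŋ]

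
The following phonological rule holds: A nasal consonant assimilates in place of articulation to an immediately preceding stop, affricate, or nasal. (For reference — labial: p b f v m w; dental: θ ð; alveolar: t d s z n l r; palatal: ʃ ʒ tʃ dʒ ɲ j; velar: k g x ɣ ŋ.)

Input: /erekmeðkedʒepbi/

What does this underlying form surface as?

[erekŋeðkedʒepbi]

/m/ after /k/ (velar) → [ŋ]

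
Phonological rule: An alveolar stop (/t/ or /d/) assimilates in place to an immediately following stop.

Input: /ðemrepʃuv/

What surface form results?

no segment meets the rule's conditions; no change.

[ðemrepʃuv]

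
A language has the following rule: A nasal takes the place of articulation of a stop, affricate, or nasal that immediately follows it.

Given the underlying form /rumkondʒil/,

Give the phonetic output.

/m/ before /k/ (velar) → [ŋ]
/n/ before /dʒ/ (palatal) → [ɲ]

[ruŋkoɲdʒil]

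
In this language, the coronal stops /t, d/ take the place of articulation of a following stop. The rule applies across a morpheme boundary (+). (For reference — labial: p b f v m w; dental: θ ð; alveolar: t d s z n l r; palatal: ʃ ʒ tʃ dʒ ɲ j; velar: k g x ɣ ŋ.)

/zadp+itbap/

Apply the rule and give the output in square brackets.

[zabp+ipbap]

/d/ before /p/ (labial) → [b]
/t/ before /b/ (labial) → [p]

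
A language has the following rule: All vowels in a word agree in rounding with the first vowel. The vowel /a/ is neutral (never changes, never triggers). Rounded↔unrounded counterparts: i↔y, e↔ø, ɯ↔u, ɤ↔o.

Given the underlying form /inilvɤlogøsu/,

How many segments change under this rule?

/o/ harmonizes with /i/ ([-round]) → [ɤ]
/ø/ harmonizes with /i/ ([-round]) → [e]
/u/ harmonizes with /i/ ([-round]) → [ɯ]
3 segments change.

3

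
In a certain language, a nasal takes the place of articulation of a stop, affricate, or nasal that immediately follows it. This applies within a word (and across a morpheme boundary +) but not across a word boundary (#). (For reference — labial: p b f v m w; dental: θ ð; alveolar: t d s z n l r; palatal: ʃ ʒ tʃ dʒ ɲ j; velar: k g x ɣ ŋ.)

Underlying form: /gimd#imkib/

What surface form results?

[gind#iŋkib]

/m/ before /d/ (alveolar) → [n]
/m/ before /k/ (velar) → [ŋ]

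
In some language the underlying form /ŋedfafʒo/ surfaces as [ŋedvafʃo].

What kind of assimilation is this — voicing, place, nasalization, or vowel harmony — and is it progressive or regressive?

voicing assimilation, progressive

/f/→[v] /ʒ/→[ʃ].
Each target copies a feature from the preceding segment, so the direction is progressive.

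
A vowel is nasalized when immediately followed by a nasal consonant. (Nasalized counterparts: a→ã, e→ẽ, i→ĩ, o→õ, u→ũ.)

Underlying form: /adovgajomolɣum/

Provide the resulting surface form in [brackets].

[adovgajõmolɣũm]

/o/ before nasal /m/ → [õ]
/u/ before nasal /m/ → [ũ]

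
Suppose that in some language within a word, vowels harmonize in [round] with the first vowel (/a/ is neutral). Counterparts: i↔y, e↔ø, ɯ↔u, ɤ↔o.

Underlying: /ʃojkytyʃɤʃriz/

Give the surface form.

[ʃojkytyʃoʃryz]

/ɤ/ harmonizes with /o/ ([+round]) → [o]
/i/ harmonizes with /o/ ([+round]) → [y]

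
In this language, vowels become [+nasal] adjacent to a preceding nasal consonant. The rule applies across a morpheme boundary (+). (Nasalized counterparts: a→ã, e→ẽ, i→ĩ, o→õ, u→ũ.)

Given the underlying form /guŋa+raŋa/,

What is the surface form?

[guŋã+raŋã]

/a/ after nasal /ŋ/ → [ã]
/a/ after nasal /ŋ/ → [ã]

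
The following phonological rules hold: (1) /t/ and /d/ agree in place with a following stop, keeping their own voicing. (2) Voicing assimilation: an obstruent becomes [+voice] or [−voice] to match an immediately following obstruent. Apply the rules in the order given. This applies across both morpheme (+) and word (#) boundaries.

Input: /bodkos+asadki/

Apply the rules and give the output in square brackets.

[bokkos+asakki]

Rule 1: /d/ before /k/ (velar) → [g]
Rule 1: /d/ before /k/ (velar) → [g]
After rule 1: bogkos+asagki
Rule 2: /g/ before /k/ (voiceless) → [k]
Rule 2: /g/ before /k/ (voiceless) → [k]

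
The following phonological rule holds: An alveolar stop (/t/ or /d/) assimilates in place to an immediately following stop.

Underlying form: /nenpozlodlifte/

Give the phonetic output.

no segment meets the rule's conditions; no change.

[nenpozlodlifte]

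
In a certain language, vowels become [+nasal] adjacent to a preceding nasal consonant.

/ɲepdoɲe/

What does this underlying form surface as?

/e/ after nasal /ɲ/ → [ẽ]
/e/ after nasal /ɲ/ → [ẽ]

[ɲẽpdoɲẽ]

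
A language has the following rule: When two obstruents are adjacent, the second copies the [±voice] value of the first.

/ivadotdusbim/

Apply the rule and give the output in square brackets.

/d/ after /t/ (voiceless) → [t]
/b/ after /s/ (voiceless) → [p]

[ivadottuspim]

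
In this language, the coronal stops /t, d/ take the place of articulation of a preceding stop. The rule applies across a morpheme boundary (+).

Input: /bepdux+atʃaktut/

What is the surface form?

/d/ after /p/ (labial) → [b]
/t/ after /k/ (velar) → [k]

[bepbux+atʃakkut]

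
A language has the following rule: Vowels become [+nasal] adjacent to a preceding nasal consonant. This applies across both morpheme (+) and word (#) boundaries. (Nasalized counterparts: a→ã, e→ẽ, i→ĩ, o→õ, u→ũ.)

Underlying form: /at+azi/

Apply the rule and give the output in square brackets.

no segment meets the rule's conditions; no change.

[at+azi]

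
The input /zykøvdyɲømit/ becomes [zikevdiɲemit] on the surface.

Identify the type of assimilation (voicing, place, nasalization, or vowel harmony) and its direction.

vowel harmony, regressive

/y/→[i] /ø/→[e] /y/→[i] /ø/→[e].
Vowels agree with the last vowel, so the harmony is regressive.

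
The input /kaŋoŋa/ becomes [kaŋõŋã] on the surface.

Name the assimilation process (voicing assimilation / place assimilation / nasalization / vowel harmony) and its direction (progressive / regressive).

/o/→[õ] /a/→[ã].
Each target copies a feature from the preceding segment, so the direction is progressive.

nasalization, progressive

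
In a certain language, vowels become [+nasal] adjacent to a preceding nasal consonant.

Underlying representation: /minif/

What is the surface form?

/i/ after nasal /m/ → [ĩ]
/i/ after nasal /n/ → [ĩ]

[mĩnĩf]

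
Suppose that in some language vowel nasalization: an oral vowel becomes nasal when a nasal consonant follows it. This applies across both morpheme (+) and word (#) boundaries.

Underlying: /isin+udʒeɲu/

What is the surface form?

/i/ before nasal /n/ → [ĩ]
/e/ before nasal /ɲ/ → [ẽ]

[isĩn+udʒẽɲu]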